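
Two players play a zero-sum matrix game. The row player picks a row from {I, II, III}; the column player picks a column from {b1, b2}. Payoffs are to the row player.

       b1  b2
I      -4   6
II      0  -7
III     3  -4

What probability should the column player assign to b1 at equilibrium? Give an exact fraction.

10/17

Row minima: I → -4, II → -7, III → -4; maximin = -4.
Column maxima: b1 → 3, b2 → 6; minimax = 3.
-4 ≠ 3, so there is no saddle point; optimal play is mixed.
II is strictly dominated by III, so the row player never plays it.
On the remaining 2×2 (I, III vs b1, b2):
Let the row player play I with probability p. Expected payoff against b1: (-4)p + 3(1−p) = −7p + 3; against b2: 6p + (-4)(1−p) = 10p − 4.
Setting these equal: −7p + 3 = 10p − 4 ⇒ −17p = -7 ⇒ p = 7/17, and the value is (-7)·(7/17) + 3 = 2/17.
For the column player: with q = P(b1), equating I's and III's payoffs gives −10q + 6 = 7q − 4 ⇒ q = 10/17.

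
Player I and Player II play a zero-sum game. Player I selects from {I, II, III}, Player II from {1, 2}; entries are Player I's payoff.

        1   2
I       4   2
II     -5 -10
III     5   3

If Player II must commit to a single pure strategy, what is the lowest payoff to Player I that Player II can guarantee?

Column maxima: 1 → 5, 2 → 3.
The smallest of these is 3.

3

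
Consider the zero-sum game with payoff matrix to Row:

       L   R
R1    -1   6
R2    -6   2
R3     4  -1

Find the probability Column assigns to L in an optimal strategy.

Row minima: R1 → -1, R2 → -6, R3 → -1; maximin = -1.
Column maxima: L → 4, R → 6; minimax = 4.
-1 ≠ 4, so there is no saddle point; optimal play is mixed.
R2 is strictly dominated by R1, so Row never plays it.
On the remaining 2×2 (R1, R3 vs L, R):
Let Row play R1 with probability p. Expected payoff against L: (-1)p + 4(1−p) = −5p + 4; against R: 6p + (-1)(1−p) = 7p − 1.
Setting these equal: −5p + 4 = 7p − 1 ⇒ −12p = -5 ⇒ p = 5/12, and the value is (-5)·(5/12) + 4 = 23/12.
For Column: with q = P(L), equating R1's and R3's payoffs gives −7q + 6 = 5q − 1 ⇒ q = 7/12.

7/12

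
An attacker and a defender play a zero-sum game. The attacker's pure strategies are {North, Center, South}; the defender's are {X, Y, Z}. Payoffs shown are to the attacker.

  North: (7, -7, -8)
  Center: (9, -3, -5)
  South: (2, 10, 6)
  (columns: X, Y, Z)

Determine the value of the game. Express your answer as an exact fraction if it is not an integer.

32/9

Row minima: North → -8, Center → -5, South → 2; maximin = 2.
Column maxima: X → 9, Y → 10, Z → 6; minimax = 6.
2 ≠ 6, so there is no saddle point; optimal play is mixed.
North is strictly dominated by Center, so the attacker never plays it.
Y is strictly dominated by Z (it gives the attacker strictly more in every row), so the defender never plays it.
On the remaining 2×2 (Center, South vs X, Z):
Let the attacker play Center with probability p. Expected payoff against X: 9p + 2(1−p) = 7p + 2; against Z: (-5)p + 6(1−p) = −11p + 6.
Setting these equal: 7p + 2 = −11p + 6 ⇒ 18p = 4 ⇒ p = 2/9, and the value is (7)·(2/9) + 2 = 32/9.
For the defender: with q = P(X), equating Center's and South's payoffs gives 14q − 5 = −4q + 6 ⇒ q = 11/18.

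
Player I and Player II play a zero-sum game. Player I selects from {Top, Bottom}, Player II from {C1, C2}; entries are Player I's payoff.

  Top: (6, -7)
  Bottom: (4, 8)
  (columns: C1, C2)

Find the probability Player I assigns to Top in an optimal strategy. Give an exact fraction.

Row minima: Top → -7, Bottom → 4; maximin = 4.
Column maxima: C1 → 6, C2 → 8; minimax = 6.
4 ≠ 6, so there is no saddle point; optimal play is mixed.
Let Player I play Top with probability p. Expected payoff against C1: 6p + 4(1−p) = 2p + 4; against C2: (-7)p + 8(1−p) = −15p + 8.
Setting these equal: 2p + 4 = −15p + 8 ⇒ 17p = 4 ⇒ p = 4/17, and the value is (2)·(4/17) + 4 = 76/17.
For Player II: with q = P(C1), equating Top's and Bottom's payoffs gives 13q − 7 = −4q + 8 ⇒ q = 15/17.

4/17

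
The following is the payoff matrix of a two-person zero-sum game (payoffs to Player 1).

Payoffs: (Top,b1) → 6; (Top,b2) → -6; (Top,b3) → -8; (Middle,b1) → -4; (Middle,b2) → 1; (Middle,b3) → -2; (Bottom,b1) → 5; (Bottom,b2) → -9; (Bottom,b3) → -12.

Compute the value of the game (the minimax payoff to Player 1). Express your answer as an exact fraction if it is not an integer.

Row minima: Top → -8, Middle → -4, Bottom → -12; maximin = -4.
Column maxima: b1 → 6, b2 → 1, b3 → -2; minimax = -2.
-4 ≠ -2, so there is no saddle point; optimal play is mixed.
Bottom is strictly dominated by Top, so Player 1 never plays it.
b2 is strictly dominated by b3 (it gives Player 1 strictly more in every row), so Player 2 never plays it.
On the remaining 2×2 (Top, Middle vs b1, b3):
Let Player 1 play Top with probability p. Expected payoff against b1: 6p + (-4)(1−p) = 10p − 4; against b3: (-8)p + (-2)(1−p) = −6p − 2.
Setting these equal: 10p − 4 = −6p − 2 ⇒ 16p = 2 ⇒ p = 1/8, and the value is (10)·(1/8) − 4 = -11/4.
For Player 2: with q = P(b1), equating Top's and Middle's payoffs gives 14q − 8 = −2q − 2 ⇒ q = 3/8.

-11/4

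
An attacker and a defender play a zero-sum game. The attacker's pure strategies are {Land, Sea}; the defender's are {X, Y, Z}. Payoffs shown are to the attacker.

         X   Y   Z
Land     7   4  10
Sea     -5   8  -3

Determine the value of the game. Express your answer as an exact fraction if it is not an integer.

Row minima: Land → 4, Sea → -5; maximin = 4.
Column maxima: X → 7, Y → 8, Z → 10; minimax = 7.
4 ≠ 7, so there is no saddle point; optimal play is mixed.
Z is strictly dominated by X (it gives the attacker strictly more in every row), so the defender never plays it.
On the remaining 2×2 (Land, Sea vs X, Y):
Let the attacker play Land with probability p. Expected payoff against X: 7p + (-5)(1−p) = 12p − 5; against Y: 4p + 8(1−p) = −4p + 8.
Setting these equal: 12p − 5 = −4p + 8 ⇒ 16p = 13 ⇒ p = 13/16, and the value is (12)·(13/16) − 5 = 19/4.
For the defender: with q = P(X), equating Land's and Sea's payoffs gives 3q + 4 = −13q + 8 ⇒ q = 1/4.

19/4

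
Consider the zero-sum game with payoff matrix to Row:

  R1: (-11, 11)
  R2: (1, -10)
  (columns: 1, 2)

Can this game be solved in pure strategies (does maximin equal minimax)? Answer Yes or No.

No

Row minima: R1 → -11, R2 → -10; maximin = -10.
Column maxima: 1 → 1, 2 → 11; minimax = 1.
-10 ≠ 1, so no pure-strategy equilibrium exists.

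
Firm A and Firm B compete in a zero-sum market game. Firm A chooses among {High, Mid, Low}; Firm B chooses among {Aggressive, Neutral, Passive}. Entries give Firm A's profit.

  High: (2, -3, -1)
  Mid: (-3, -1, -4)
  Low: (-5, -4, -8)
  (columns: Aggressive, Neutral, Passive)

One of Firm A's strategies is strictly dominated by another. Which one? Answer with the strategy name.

High gives a strictly higher payoff than Low against every column: 2 > -5, -3 > -4, -1 > -8.
So Low is strictly dominated and Firm A never plays it.

Low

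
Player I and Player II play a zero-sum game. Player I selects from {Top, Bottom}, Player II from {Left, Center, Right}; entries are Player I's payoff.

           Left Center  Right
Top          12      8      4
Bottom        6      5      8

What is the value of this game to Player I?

44/7

Row minima: Top → 4, Bottom → 5; maximin = 5.
Column maxima: Left → 12, Center → 8, Right → 8; minimax = 8.
5 ≠ 8, so there is no saddle point; optimal play is mixed.
Left is strictly dominated by Center (it gives Player I strictly more in every row), so Player II never plays it.
On the remaining 2×2 (Top, Bottom vs Center, Right):
Let Player I play Top with probability p. Expected payoff against Center: 8p + 5(1−p) = 3p + 5; against Right: 4p + 8(1−p) = −4p + 8.
Setting these equal: 3p + 5 = −4p + 8 ⇒ 7p = 3 ⇒ p = 3/7, and the value is (3)·(3/7) + 5 = 44/7.
For Player II: with q = P(Center), equating Top's and Bottom's payoffs gives 4q + 4 = −3q + 8 ⇒ q = 4/7.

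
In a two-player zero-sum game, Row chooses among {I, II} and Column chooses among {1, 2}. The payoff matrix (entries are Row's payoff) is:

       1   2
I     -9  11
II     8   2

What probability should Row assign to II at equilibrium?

10/13

Row minima: I → -9, II → 2; maximin = 2.
Column maxima: 1 → 8, 2 → 11; minimax = 8.
2 ≠ 8, so there is no saddle point; optimal play is mixed.
Let Row play I with probability p. Expected payoff against 1: (-9)p + 8(1−p) = −17p + 8; against 2: 11p + 2(1−p) = 9p + 2.
Setting these equal: −17p + 8 = 9p + 2 ⇒ −26p = -6 ⇒ p = 3/13, and the value is (-17)·(3/13) + 8 = 53/13.
For Column: with q = P(1), equating I's and II's payoffs gives −20q + 11 = 6q + 2 ⇒ q = 9/26.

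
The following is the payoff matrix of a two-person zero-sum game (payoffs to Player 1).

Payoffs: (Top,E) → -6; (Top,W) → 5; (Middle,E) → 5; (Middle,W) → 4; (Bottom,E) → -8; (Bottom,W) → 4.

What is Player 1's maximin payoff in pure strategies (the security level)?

4

Row minima: Top → -6, Middle → 4, Bottom → -8.
The best of these is 4.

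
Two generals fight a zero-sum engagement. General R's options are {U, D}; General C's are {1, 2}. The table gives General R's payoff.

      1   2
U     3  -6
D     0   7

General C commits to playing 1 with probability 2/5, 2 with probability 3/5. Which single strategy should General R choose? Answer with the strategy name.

D

Expected payoff of U: (2/5)·3 + (3/5)·(-6) = -12/5.
Expected payoff of D: (2/5)·0 + (3/5)·7 = 21/5.
The largest is 21/5, so General R's best response is D.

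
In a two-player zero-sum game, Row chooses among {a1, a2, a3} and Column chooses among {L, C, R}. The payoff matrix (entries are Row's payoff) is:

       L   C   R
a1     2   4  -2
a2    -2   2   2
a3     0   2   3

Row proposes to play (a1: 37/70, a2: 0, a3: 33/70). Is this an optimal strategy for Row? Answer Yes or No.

Against L this mix gives (37/70)·2 + (33/70)·0 = 37/35.
Against C this mix gives (37/70)·4 + (33/70)·2 = 107/35.
Against R this mix gives (37/70)·(-2) + (33/70)·3 = 5/14.
Column will play R, holding Row to 5/14. Shifting weight toward the row that does better against R would raise this floor (the equalizing mix achieves 6/7 against both R and L), so the proposed strategy is not optimal.

No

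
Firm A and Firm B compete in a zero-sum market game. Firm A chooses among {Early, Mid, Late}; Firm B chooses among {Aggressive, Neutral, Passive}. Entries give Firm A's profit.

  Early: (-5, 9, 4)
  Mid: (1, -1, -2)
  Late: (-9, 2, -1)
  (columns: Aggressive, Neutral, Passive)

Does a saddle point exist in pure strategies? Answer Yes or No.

Row minima: Early → -5, Mid → -2, Late → -9; maximin = -2.
Column maxima: Aggressive → 1, Neutral → 9, Passive → 4; minimax = 1.
-2 ≠ 1, so no pure-strategy equilibrium exists.

No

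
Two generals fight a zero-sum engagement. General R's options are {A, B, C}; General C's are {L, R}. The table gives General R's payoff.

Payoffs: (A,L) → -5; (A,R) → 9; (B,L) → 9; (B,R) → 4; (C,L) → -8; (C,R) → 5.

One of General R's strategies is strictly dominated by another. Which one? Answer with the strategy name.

A gives a strictly higher payoff than C against every column: -5 > -8, 9 > 5.
So C is strictly dominated and General R never plays it.

C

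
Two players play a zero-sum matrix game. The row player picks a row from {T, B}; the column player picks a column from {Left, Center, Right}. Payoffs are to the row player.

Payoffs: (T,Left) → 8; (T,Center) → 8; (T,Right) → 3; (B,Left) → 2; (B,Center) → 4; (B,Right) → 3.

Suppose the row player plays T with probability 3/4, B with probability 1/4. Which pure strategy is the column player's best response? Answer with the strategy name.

Right

If the column player plays Left, the row player's expected payoff is (3/4)·8 + (1/4)·2 = 13/2.
If the column player plays Center, the row player's expected payoff is (3/4)·8 + (1/4)·4 = 7.
If the column player plays Right, the row player's expected payoff is (3/4)·3 + (1/4)·3 = 3.
The column player minimizes the row player's payoff; the smallest is 3, so the best response is Right.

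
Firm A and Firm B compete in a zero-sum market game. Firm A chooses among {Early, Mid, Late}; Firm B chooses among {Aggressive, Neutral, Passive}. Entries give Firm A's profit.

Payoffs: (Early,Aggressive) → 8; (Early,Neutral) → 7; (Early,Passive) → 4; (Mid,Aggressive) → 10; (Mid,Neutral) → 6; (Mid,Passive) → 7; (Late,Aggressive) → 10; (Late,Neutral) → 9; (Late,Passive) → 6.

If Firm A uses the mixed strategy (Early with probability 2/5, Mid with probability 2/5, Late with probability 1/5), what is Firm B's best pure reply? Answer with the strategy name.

If Firm B plays Aggressive, Firm A's expected payoff is (2/5)·8 + (2/5)·10 + (1/5)·10 = 46/5.
If Firm B plays Neutral, Firm A's expected payoff is (2/5)·7 + (2/5)·6 + (1/5)·9 = 7.
If Firm B plays Passive, Firm A's expected payoff is (2/5)·4 + (2/5)·7 + (1/5)·6 = 28/5.
Firm B minimizes Firm A's payoff; the smallest is 28/5, so the best response is Passive.

Passive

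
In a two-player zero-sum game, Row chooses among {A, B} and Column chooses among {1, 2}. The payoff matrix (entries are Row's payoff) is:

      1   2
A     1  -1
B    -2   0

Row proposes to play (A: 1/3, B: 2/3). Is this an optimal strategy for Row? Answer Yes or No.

No

Against 1 this mix gives (1/3)·1 + (2/3)·(-2) = -1.
Against 2 this mix gives (1/3)·(-1) + (2/3)·0 = -1/3.
Column will play 1, holding Row to -1. Shifting weight toward the row that does better against 1 would raise this floor (the equalizing mix achieves -1/2 against both 1 and 2), so the proposed strategy is not optimal.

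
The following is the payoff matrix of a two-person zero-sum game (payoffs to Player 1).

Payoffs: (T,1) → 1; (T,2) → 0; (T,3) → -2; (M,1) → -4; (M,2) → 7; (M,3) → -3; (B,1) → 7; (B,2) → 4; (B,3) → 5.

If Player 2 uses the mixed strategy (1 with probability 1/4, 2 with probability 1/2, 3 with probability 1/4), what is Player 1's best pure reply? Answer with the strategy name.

Expected payoff of T: (1/4)·1 + (1/2)·0 + (1/4)·(-2) = -1/4.
Expected payoff of M: (1/4)·(-4) + (1/2)·7 + (1/4)·(-3) = 7/4.
Expected payoff of B: (1/4)·7 + (1/2)·4 + (1/4)·5 = 5.
The largest is 5, so Player 1's best response is B.

B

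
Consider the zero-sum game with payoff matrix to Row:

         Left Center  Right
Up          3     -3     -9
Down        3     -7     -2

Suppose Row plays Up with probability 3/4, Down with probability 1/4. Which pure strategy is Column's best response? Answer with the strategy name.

Right

If Column plays Left, Row's expected payoff is (3/4)·3 + (1/4)·3 = 3.
If Column plays Center, Row's expected payoff is (3/4)·(-3) + (1/4)·(-7) = -4.
If Column plays Right, Row's expected payoff is (3/4)·(-9) + (1/4)·(-2) = -29/4.
Column minimizes Row's payoff; the smallest is -29/4, so the best response is Right.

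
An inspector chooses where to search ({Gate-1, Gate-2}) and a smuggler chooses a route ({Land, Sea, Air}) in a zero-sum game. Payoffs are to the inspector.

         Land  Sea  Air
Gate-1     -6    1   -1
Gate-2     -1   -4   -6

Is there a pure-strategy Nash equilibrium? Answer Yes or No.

No

Row minima: Gate-1 → -6, Gate-2 → -6; maximin = -6.
Column maxima: Land → -1, Sea → 1, Air → -1; minimax = -1.
-6 ≠ -1, so no pure-strategy equilibrium exists.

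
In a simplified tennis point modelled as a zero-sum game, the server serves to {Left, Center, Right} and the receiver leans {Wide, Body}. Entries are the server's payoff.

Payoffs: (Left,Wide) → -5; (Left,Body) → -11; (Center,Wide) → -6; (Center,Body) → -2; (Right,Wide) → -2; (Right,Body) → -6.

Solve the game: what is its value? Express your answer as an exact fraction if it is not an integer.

Row minima: Left → -11, Center → -6, Right → -6; maximin = -6.
Column maxima: Wide → -2, Body → -2; minimax = -2.
-6 ≠ -2, so there is no saddle point; optimal play is mixed.
Left is strictly dominated by Right, so the server never plays it.
On the remaining 2×2 (Center, Right vs Wide, Body):
Let the server play Center with probability p. Expected payoff against Wide: (-6)p + (-2)(1−p) = −4p − 2; against Body: (-2)p + (-6)(1−p) = 4p − 6.
Setting these equal: −4p − 2 = 4p − 6 ⇒ −8p = -4 ⇒ p = 1/2, and the value is (-4)·(1/2) − 2 = -4.
For the receiver: with q = P(Wide), equating Center's and Right's payoffs gives −4q − 2 = 4q − 6 ⇒ q = 1/2.

-4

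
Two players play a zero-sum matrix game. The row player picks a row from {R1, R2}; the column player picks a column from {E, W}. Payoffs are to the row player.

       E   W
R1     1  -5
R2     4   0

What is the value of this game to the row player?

0

Row minima: R1 → -5, R2 → 0; maximin = 0.
Column maxima: E → 4, W → 0; minimax = 0.
Since maximin = minimax = 0, there is a saddle point and the value is 0.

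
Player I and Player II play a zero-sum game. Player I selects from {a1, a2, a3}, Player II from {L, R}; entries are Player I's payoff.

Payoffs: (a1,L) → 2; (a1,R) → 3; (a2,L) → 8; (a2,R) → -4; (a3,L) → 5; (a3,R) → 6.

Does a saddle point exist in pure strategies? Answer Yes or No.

Row minima: a1 → 2, a2 → -4, a3 → 5; maximin = 5.
Column maxima: L → 8, R → 6; minimax = 6.
5 ≠ 6, so no pure-strategy equilibrium exists.

No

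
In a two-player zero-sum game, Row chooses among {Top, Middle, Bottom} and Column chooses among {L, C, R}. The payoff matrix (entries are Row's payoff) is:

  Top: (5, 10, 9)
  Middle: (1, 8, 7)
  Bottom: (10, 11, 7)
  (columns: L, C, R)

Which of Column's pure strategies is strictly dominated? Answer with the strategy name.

C

L holds Row's payoff strictly below C in every row: 5 < 10, 1 < 8, 10 < 11.
So C is strictly dominated for Column.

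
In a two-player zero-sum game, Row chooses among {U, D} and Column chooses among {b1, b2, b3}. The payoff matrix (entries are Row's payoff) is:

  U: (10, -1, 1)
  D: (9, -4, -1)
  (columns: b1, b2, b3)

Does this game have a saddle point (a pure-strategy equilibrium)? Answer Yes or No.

Yes

Row minima: U → -1, D → -4; maximin = -1.
Column maxima: b1 → 10, b2 → -1, b3 → 1; minimax = -1.
maximin = minimax = -1, so a saddle point exists.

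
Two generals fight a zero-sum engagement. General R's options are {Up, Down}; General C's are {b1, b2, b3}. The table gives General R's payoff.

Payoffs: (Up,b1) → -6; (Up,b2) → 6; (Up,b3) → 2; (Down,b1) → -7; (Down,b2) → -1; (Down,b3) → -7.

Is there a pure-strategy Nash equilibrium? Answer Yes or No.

Row minima: Up → -6, Down → -7; maximin = -6.
Column maxima: b1 → -6, b2 → 6, b3 → 2; minimax = -6.
maximin = minimax = -6, so a saddle point exists.

Yes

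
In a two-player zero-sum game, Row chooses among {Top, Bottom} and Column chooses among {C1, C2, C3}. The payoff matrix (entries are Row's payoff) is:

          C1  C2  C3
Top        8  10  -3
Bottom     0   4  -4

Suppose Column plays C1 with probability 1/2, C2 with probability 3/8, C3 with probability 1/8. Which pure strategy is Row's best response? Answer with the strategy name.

Expected payoff of Top: (1/2)·8 + (3/8)·10 + (1/8)·(-3) = 59/8.
Expected payoff of Bottom: (1/2)·0 + (3/8)·4 + (1/8)·(-4) = 1.
The largest is 59/8, so Row's best response is Top.

Top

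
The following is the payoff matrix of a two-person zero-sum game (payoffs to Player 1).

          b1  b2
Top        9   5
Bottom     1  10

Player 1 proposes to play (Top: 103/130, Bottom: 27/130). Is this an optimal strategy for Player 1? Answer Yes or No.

Against b1 this mix gives (103/130)·9 + (27/130)·1 = 477/65.
Against b2 this mix gives (103/130)·5 + (27/130)·10 = 157/26.
Player 2 will play b2, holding Player 1 to 157/26. Shifting weight toward the row that does better against b2 would raise this floor (the equalizing mix achieves 85/13 against both b2 and b1), so the proposed strategy is not optimal.

No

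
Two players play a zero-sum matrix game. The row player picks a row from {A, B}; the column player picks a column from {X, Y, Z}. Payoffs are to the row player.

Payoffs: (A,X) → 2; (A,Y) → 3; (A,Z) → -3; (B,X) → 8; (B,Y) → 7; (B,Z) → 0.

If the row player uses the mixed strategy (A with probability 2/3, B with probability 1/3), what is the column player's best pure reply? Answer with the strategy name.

Z

If the column player plays X, the row player's expected payoff is (2/3)·2 + (1/3)·8 = 4.
If the column player plays Y, the row player's expected payoff is (2/3)·3 + (1/3)·7 = 13/3.
If the column player plays Z, the row player's expected payoff is (2/3)·(-3) + (1/3)·0 = -2.
The column player minimizes the row player's payoff; the smallest is -2, so the best response is Z.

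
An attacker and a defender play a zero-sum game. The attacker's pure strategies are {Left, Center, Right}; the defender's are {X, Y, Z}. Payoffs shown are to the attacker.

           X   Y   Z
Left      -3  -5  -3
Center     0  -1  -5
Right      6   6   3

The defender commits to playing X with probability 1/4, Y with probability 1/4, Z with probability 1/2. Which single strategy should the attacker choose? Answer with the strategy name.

Expected payoff of Left: (1/4)·(-3) + (1/4)·(-5) + (1/2)·(-3) = -7/2.
Expected payoff of Center: (1/4)·0 + (1/4)·(-1) + (1/2)·(-5) = -11/4.
Expected payoff of Right: (1/4)·6 + (1/4)·6 + (1/2)·3 = 9/2.
The largest is 9/2, so the attacker's best response is Right.

Right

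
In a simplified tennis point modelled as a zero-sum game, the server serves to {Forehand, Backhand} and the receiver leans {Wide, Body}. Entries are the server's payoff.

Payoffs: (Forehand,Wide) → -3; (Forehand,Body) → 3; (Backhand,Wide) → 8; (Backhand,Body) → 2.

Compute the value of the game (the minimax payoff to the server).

5/2

Row minima: Forehand → -3, Backhand → 2; maximin = 2.
Column maxima: Wide → 8, Body → 3; minimax = 3.
2 ≠ 3, so there is no saddle point; optimal play is mixed.
Let the server play Forehand with probability p. Expected payoff against Wide: (-3)p + 8(1−p) = −11p + 8; against Body: 3p + 2(1−p) = p + 2.
Setting these equal: −11p + 8 = p + 2 ⇒ −12p = -6 ⇒ p = 1/2, and the value is (-11)·(1/2) + 8 = 5/2.
For the receiver: with q = P(Wide), equating Forehand's and Backhand's payoffs gives −6q + 3 = 6q + 2 ⇒ q = 1/12.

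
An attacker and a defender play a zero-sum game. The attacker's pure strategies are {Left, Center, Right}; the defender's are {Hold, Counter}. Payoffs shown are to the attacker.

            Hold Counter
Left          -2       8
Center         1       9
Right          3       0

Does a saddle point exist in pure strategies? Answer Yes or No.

No

Row minima: Left → -2, Center → 1, Right → 0; maximin = 1.
Column maxima: Hold → 3, Counter → 9; minimax = 3.
1 ≠ 3, so no pure-strategy equilibrium exists.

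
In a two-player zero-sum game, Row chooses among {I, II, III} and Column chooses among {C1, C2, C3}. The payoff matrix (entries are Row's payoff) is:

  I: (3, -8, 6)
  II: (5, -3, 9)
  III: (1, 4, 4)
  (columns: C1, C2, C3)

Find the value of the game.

23/11

Row minima: I → -8, II → -3, III → 1; maximin = 1.
Column maxima: C1 → 5, C2 → 4, C3 → 9; minimax = 4.
1 ≠ 4, so there is no saddle point; optimal play is mixed.
I is strictly dominated by II, so Row never plays it.
C3 is strictly dominated by C1 (it gives Row strictly more in every row), so Column never plays it.
On the remaining 2×2 (II, III vs C1, C2):
Let Row play II with probability p. Expected payoff against C1: 5p + 1(1−p) = 4p + 1; against C2: (-3)p + 4(1−p) = −7p + 4.
Setting these equal: 4p + 1 = −7p + 4 ⇒ 11p = 3 ⇒ p = 3/11, and the value is (4)·(3/11) + 1 = 23/11.
For Column: with q = P(C1), equating II's and III's payoffs gives 8q − 3 = −3q + 4 ⇒ q = 7/11.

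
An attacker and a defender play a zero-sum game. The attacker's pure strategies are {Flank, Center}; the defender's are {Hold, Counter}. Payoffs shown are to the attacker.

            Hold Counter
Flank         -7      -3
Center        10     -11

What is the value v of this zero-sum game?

-107/25

Row minima: Flank → -7, Center → -11; maximin = -7.
Column maxima: Hold → 10, Counter → -3; minimax = -3.
-7 ≠ -3, so there is no saddle point; optimal play is mixed.
Let the attacker play Flank with probability p. Expected payoff against Hold: (-7)p + 10(1−p) = −17p + 10; against Counter: (-3)p + (-11)(1−p) = 8p − 11.
Setting these equal: −17p + 10 = 8p − 11 ⇒ −25p = -21 ⇒ p = 21/25, and the value is (-17)·(21/25) + 10 = -107/25.
For the defender: with q = P(Hold), equating Flank's and Center's payoffs gives −4q − 3 = 21q − 11 ⇒ q = 8/25.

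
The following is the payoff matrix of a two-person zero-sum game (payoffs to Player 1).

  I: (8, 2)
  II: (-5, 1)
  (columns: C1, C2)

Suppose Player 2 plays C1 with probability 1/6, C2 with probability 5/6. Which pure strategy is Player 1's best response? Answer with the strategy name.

Expected payoff of I: (1/6)·8 + (5/6)·2 = 3.
Expected payoff of II: (1/6)·(-5) + (5/6)·1 = 0.
The largest is 3, so Player 1's best response is I.

I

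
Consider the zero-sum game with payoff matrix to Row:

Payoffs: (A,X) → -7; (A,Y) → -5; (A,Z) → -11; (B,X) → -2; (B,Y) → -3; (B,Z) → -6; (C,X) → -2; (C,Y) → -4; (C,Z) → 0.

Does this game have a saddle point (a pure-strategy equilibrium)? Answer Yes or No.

No

Row minima: A → -11, B → -6, C → -4; maximin = -4.
Column maxima: X → -2, Y → -3, Z → 0; minimax = -3.
-4 ≠ -3, so no pure-strategy equilibrium exists.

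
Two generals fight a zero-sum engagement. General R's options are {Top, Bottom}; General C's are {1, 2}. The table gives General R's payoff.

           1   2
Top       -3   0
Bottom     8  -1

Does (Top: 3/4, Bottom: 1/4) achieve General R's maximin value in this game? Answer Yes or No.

Against 1 this mix gives (3/4)·(-3) + (1/4)·8 = -1/4.
Against 2 this mix gives (3/4)·0 + (1/4)·(-1) = -1/4.
All of General C's active replies (1, 2) yield -1/4, and no column does worse for General R. The mix makes General C indifferent and guarantees -1/4, so it is optimal.

Yes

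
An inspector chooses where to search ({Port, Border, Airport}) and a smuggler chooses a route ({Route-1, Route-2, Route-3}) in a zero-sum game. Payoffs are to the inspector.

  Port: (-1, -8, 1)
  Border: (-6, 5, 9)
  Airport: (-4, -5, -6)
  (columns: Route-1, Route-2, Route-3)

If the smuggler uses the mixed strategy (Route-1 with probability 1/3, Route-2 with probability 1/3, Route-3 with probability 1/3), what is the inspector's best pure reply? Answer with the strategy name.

Expected payoff of Port: (1/3)·(-1) + (1/3)·(-8) + (1/3)·1 = -8/3.
Expected payoff of Border: (1/3)·(-6) + (1/3)·5 + (1/3)·9 = 8/3.
Expected payoff of Airport: (1/3)·(-4) + (1/3)·(-5) + (1/3)·(-6) = -5.
The largest is 8/3, so the inspector's best response is Border.

Border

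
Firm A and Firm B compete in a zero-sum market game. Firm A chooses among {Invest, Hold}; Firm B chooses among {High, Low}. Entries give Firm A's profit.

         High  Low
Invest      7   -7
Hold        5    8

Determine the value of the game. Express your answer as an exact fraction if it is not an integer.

Row minima: Invest → -7, Hold → 5; maximin = 5.
Column maxima: High → 7, Low → 8; minimax = 7.
5 ≠ 7, so there is no saddle point; optimal play is mixed.
Let Firm A play Invest with probability p. Expected payoff against High: 7p + 5(1−p) = 2p + 5; against Low: (-7)p + 8(1−p) = −15p + 8.
Setting these equal: 2p + 5 = −15p + 8 ⇒ 17p = 3 ⇒ p = 3/17, and the value is (2)·(3/17) + 5 = 91/17.
For Firm B: with q = P(High), equating Invest's and Hold's payoffs gives 14q − 7 = −3q + 8 ⇒ q = 15/17.

91/17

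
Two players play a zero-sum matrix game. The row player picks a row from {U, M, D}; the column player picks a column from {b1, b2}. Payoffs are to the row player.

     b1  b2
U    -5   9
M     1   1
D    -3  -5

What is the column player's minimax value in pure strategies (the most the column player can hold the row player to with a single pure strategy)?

Column maxima: b1 → 1, b2 → 9.
The smallest of these is 1.

1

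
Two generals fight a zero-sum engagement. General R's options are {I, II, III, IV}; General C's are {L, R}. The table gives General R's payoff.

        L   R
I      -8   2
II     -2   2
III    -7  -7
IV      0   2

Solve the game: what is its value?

0

Row minima: I → -8, II → -2, III → -7, IV → 0; maximin = 0.
Column maxima: L → 0, R → 2; minimax = 0.
Since maximin = minimax = 0, there is a saddle point and the value is 0.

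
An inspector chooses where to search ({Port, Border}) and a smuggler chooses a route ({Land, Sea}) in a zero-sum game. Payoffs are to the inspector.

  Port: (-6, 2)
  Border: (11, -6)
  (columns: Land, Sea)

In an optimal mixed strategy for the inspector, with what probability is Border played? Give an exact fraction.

Row minima: Port → -6, Border → -6; maximin = -6.
Column maxima: Land → 11, Sea → 2; minimax = 2.
-6 ≠ 2, so there is no saddle point; optimal play is mixed.
Let the inspector play Port with probability p. Expected payoff against Land: (-6)p + 11(1−p) = −17p + 11; against Sea: 2p + (-6)(1−p) = 8p − 6.
Setting these equal: −17p + 11 = 8p − 6 ⇒ −25p = -17 ⇒ p = 17/25, and the value is (-17)·(17/25) + 11 = -14/25.
For the smuggler: with q = P(Land), equating Port's and Border's payoffs gives −8q + 2 = 17q − 6 ⇒ q = 8/25.

8/25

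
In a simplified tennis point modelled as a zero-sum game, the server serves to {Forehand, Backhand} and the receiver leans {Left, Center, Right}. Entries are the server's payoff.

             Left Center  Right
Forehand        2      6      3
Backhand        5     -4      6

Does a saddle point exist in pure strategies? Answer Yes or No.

No

Row minima: Forehand → 2, Backhand → -4; maximin = 2.
Column maxima: Left → 5, Center → 6, Right → 6; minimax = 5.
2 ≠ 5, so no pure-strategy equilibrium exists.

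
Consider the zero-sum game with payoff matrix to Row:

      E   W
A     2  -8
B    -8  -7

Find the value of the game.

Row minima: A → -8, B → -8; maximin = -8.
Column maxima: E → 2, W → -7; minimax = -7.
-8 ≠ -7, so there is no saddle point; optimal play is mixed.
Let Row play A with probability p. Expected payoff against E: 2p + (-8)(1−p) = 10p − 8; against W: (-8)p + (-7)(1−p) = −p − 7.
Setting these equal: 10p − 8 = −p − 7 ⇒ 11p = 1 ⇒ p = 1/11, and the value is (10)·(1/11) − 8 = -78/11.
For Column: with q = P(E), equating A's and B's payoffs gives 10q − 8 = −q − 7 ⇒ q = 1/11.

-78/11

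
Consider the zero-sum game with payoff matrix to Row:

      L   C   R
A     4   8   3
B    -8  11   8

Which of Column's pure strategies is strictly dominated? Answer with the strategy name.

L holds Row's payoff strictly below C in every row: 4 < 8, -8 < 11.
So C is strictly dominated for Column.

C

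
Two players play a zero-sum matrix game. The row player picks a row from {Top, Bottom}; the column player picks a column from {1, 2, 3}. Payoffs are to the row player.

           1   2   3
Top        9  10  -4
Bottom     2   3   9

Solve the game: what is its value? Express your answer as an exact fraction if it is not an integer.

Row minima: Top → -4, Bottom → 2; maximin = 2.
Column maxima: 1 → 9, 2 → 10, 3 → 9; minimax = 9.
2 ≠ 9, so there is no saddle point; optimal play is mixed.
2 is strictly dominated by 1 (it gives the row player strictly more in every row), so the column player never plays it.
On the remaining 2×2 (Top, Bottom vs 1, 3):
Let the row player play Top with probability p. Expected payoff against 1: 9p + 2(1−p) = 7p + 2; against 3: (-4)p + 9(1−p) = −13p + 9.
Setting these equal: 7p + 2 = −13p + 9 ⇒ 20p = 7 ⇒ p = 7/20, and the value is (7)·(7/20) + 2 = 89/20.
For the column player: with q = P(1), equating Top's and Bottom's payoffs gives 13q − 4 = −7q + 9 ⇒ q = 13/20.

89/20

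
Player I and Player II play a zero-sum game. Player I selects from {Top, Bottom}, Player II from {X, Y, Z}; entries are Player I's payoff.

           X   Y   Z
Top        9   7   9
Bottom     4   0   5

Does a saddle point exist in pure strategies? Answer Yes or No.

Row minima: Top → 7, Bottom → 0; maximin = 7.
Column maxima: X → 9, Y → 7, Z → 9; minimax = 7.
maximin = minimax = 7, so a saddle point exists.

Yes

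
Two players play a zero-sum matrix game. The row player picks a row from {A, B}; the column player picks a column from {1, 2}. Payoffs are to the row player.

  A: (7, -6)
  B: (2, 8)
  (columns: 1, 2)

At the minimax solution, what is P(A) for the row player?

Row minima: A → -6, B → 2; maximin = 2.
Column maxima: 1 → 7, 2 → 8; minimax = 7.
2 ≠ 7, so there is no saddle point; optimal play is mixed.
Let the row player play A with probability p. Expected payoff against 1: 7p + 2(1−p) = 5p + 2; against 2: (-6)p + 8(1−p) = −14p + 8.
Setting these equal: 5p + 2 = −14p + 8 ⇒ 19p = 6 ⇒ p = 6/19, and the value is (5)·(6/19) + 2 = 68/19.
For the column player: with q = P(1), equating A's and B's payoffs gives 13q − 6 = −6q + 8 ⇒ q = 14/19.

6/19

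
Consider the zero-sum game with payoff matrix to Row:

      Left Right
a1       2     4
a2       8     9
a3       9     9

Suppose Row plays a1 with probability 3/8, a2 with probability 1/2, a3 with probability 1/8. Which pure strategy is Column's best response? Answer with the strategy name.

Left

If Column plays Left, Row's expected payoff is (3/8)·2 + (1/2)·8 + (1/8)·9 = 47/8.
If Column plays Right, Row's expected payoff is (3/8)·4 + (1/2)·9 + (1/8)·9 = 57/8.
Column minimizes Row's payoff; the smallest is 47/8, so the best response is Left.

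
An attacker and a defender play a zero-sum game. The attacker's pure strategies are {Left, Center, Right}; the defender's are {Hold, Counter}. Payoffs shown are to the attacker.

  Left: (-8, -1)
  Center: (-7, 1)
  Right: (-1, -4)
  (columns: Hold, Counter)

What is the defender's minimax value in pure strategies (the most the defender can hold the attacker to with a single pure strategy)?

-1

Column maxima: Hold → -1, Counter → 1.
The smallest of these is -1.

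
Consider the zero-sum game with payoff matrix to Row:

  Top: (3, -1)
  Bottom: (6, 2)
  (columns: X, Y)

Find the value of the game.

Row minima: Top → -1, Bottom → 2; maximin = 2.
Column maxima: X → 6, Y → 2; minimax = 2.
Since maximin = minimax = 2, there is a saddle point and the value is 2.

2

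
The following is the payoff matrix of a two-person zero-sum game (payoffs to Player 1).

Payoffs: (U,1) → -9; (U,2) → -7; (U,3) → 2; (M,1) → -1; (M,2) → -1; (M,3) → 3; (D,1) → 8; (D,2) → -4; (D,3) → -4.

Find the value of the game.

Row minima: U → -9, M → -1, D → -4; maximin = -1.
Column maxima: 1 → 8, 2 → -1, 3 → 3; minimax = -1.
Since maximin = minimax = -1, there is a saddle point and the value is -1.

-1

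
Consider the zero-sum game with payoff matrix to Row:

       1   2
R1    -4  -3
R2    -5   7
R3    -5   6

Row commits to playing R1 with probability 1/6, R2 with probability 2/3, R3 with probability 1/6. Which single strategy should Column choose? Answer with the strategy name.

If Column plays 1, Row's expected payoff is (1/6)·(-4) + (2/3)·(-5) + (1/6)·(-5) = -29/6.
If Column plays 2, Row's expected payoff is (1/6)·(-3) + (2/3)·7 + (1/6)·6 = 31/6.
Column minimizes Row's payoff; the smallest is -29/6, so the best response is 1.

1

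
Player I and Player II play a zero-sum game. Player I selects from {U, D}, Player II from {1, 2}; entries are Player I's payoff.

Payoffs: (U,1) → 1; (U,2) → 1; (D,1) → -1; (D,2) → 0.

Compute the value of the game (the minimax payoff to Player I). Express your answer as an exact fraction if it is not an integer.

1

Row minima: U → 1, D → -1; maximin = 1.
Column maxima: 1 → 1, 2 → 1; minimax = 1.
Since maximin = minimax = 1, there is a saddle point and the value is 1.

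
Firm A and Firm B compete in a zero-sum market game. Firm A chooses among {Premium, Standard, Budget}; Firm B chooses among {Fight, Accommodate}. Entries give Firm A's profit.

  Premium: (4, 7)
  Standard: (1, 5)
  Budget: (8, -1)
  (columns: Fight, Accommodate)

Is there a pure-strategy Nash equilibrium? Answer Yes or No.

Row minima: Premium → 4, Standard → 1, Budget → -1; maximin = 4.
Column maxima: Fight → 8, Accommodate → 7; minimax = 7.
4 ≠ 7, so no pure-strategy equilibrium exists.

No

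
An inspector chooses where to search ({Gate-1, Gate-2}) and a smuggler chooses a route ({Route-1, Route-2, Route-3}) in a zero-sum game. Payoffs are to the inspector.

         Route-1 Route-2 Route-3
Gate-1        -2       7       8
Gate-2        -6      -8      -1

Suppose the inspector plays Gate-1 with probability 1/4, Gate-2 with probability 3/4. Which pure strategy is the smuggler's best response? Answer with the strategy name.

Route-1

If the smuggler plays Route-1, the inspector's expected payoff is (1/4)·(-2) + (3/4)·(-6) = -5.
If the smuggler plays Route-2, the inspector's expected payoff is (1/4)·7 + (3/4)·(-8) = -17/4.
If the smuggler plays Route-3, the inspector's expected payoff is (1/4)·8 + (3/4)·(-1) = 5/4.
The smuggler minimizes the inspector's payoff; the smallest is -5, so the best response is Route-1.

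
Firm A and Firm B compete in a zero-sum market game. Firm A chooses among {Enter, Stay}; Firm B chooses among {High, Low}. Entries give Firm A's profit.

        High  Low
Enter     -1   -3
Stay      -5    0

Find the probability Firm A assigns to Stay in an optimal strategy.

2/7

Row minima: Enter → -3, Stay → -5; maximin = -3.
Column maxima: High → -1, Low → 0; minimax = -1.
-3 ≠ -1, so there is no saddle point; optimal play is mixed.
Let Firm A play Enter with probability p. Expected payoff against High: (-1)p + (-5)(1−p) = 4p − 5; against Low: (-3)p + 0(1−p) = −3p.
Setting these equal: 4p − 5 = −3p ⇒ 7p = 5 ⇒ p = 5/7, and the value is (4)·(5/7) − 5 = -15/7.
For Firm B: with q = P(High), equating Enter's and Stay's payoffs gives 2q − 3 = −5q ⇒ q = 3/7.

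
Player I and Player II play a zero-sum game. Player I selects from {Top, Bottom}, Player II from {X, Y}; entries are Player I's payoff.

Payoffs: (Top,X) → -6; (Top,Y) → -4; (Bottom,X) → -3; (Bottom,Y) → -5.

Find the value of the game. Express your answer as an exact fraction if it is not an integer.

-9/2

Row minima: Top → -6, Bottom → -5; maximin = -5.
Column maxima: X → -3, Y → -4; minimax = -4.
-5 ≠ -4, so there is no saddle point; optimal play is mixed.
Let Player I play Top with probability p. Expected payoff against X: (-6)p + (-3)(1−p) = −3p − 3; against Y: (-4)p + (-5)(1−p) = p − 5.
Setting these equal: −3p − 3 = p − 5 ⇒ −4p = -2 ⇒ p = 1/2, and the value is (-3)·(1/2) − 3 = -9/2.
For Player II: with q = P(X), equating Top's and Bottom's payoffs gives −2q − 4 = 2q − 5 ⇒ q = 1/4.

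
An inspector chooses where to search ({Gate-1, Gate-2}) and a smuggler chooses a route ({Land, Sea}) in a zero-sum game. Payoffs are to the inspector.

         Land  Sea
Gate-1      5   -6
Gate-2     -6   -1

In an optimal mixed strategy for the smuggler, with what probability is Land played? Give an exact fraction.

5/16

Row minima: Gate-1 → -6, Gate-2 → -6; maximin = -6.
Column maxima: Land → 5, Sea → -1; minimax = -1.
-6 ≠ -1, so there is no saddle point; optimal play is mixed.
Let the inspector play Gate-1 with probability p. Expected payoff against Land: 5p + (-6)(1−p) = 11p − 6; against Sea: (-6)p + (-1)(1−p) = −5p − 1.
Setting these equal: 11p − 6 = −5p − 1 ⇒ 16p = 5 ⇒ p = 5/16, and the value is (11)·(5/16) − 6 = -41/16.
For the smuggler: with q = P(Land), equating Gate-1's and Gate-2's payoffs gives 11q − 6 = −5q − 1 ⇒ q = 5/16.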